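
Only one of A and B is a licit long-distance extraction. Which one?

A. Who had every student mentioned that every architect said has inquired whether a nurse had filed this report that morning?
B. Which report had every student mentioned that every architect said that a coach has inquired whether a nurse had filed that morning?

A

In B, the wh-phrase is extracted from inside a wh-island (introduced by "whether"), which blocks movement.
In A, the extraction path crosses only that-complement boundaries, which are transparent.
So A is grammatical.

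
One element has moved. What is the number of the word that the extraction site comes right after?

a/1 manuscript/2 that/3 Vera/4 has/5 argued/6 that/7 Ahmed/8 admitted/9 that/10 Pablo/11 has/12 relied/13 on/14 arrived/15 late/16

14

The displaced element is "a manuscript" (word 2).
It is linked across 2 clause boundaries (that → that).
It functions as the object of the preposition "on" of "relied", so the gap sits immediately after word 14 ("on").
Base order: Vera has argued that Ahmed admitted that Pablo has relied on a manuscript.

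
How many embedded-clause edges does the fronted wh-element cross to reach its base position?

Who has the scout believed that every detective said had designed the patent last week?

"who" is extracted from the subject of "designed".
Boundaries crossed, outermost first: [that], [Ø] — 2 in total.

2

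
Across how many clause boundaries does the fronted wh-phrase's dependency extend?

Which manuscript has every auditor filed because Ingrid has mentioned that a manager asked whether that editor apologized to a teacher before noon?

"which manuscript" originates inside the matrix clause — no clause boundary is crossed.

0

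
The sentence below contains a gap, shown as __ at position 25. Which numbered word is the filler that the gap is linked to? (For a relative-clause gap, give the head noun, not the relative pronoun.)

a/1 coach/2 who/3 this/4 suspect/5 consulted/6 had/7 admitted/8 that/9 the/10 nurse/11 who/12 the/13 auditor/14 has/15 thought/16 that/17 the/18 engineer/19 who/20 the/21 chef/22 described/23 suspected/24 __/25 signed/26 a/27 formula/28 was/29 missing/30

11

The gap at 25 is the subject of "signed", inside a relative clause.
The relative pronoun is "who" (word 12); it is bound by the head noun immediately before it.
Its filler is the head noun "nurse", at word 11.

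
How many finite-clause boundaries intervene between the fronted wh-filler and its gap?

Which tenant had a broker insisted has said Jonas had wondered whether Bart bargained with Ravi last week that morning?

1

"which tenant" is extracted from the subject of "said".
Boundaries crossed, outermost first: [Ø] — 1 in total.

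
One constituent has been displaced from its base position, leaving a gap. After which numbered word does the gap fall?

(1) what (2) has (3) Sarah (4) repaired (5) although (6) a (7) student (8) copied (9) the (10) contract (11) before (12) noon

4

The displaced element is "what" (word 1).
It functions as the direct object of "repaired", so the gap sits immediately after word 4 ("repaired").
Base order: Sarah has repaired what although a student copied the contract before noon.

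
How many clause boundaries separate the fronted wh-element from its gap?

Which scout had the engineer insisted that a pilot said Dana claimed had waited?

"which scout" is extracted from the subject of "waited".
Boundaries crossed, outermost first: [that], [Ø], [Ø] — 3 in total.

3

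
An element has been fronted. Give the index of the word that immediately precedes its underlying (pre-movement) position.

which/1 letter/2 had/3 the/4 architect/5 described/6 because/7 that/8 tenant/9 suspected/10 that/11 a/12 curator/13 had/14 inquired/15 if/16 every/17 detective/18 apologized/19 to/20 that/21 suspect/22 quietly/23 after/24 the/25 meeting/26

6

The displaced element is "which letter" (word 2).
It functions as the direct object of "described", so the gap sits immediately after word 6 ("described").
Base order: The architect had described which letter because that tenant suspected that a curator had inquired if every detective apologized to that suspect quietly after the meeting.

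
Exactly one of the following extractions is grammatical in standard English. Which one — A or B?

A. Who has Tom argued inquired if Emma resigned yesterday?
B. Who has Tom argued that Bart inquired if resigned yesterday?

In B, the wh-phrase is extracted from inside a wh-island (introduced by "if"), which blocks movement.
In A, the extraction path crosses only that-complement boundaries, which are transparent.
So A is grammatical.

A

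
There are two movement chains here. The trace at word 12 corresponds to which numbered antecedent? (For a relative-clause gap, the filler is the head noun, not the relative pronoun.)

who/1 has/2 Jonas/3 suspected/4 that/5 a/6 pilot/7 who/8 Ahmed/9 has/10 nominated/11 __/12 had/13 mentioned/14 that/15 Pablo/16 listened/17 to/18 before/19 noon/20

The marked gap is inside the relative clause, the direct object of "nominated".
Its filler is the head noun "pilot" (via "who"), at word 7.
(The other dependency links word 1 to a gap after word 18.)

7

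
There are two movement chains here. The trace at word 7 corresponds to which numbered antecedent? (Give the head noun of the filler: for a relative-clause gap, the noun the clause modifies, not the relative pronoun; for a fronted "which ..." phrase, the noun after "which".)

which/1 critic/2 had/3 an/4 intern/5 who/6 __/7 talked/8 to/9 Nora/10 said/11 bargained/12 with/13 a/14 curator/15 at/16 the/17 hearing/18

The marked gap is inside the relative clause, the subject of "talked".
Its filler is the head noun "intern" (via "who"), at word 5.
(The other dependency links word 2 to a gap after word 11.)

5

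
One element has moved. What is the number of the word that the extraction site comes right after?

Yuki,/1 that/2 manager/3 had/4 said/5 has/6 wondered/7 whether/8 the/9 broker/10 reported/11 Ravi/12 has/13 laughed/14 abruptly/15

The displaced element is "Yuki" (word 1).
It is linked across 1 clause boundary (Ø).
It functions as the subject of "wondered", so the gap sits immediately after word 5 ("said").
Base order: That manager had said Yuki has wondered whether the broker reported Ravi has laughed abruptly.

5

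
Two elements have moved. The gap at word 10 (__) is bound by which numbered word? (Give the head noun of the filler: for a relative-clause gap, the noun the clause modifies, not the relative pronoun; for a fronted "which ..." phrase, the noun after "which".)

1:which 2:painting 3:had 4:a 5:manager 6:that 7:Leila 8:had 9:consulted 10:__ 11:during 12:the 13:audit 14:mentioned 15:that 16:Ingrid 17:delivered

5

The marked gap is inside the relative clause, the direct object of "consulted".
Its filler is the head noun "manager" (via "that"), at word 5.
(The other dependency links word 2 to a gap after word 17.)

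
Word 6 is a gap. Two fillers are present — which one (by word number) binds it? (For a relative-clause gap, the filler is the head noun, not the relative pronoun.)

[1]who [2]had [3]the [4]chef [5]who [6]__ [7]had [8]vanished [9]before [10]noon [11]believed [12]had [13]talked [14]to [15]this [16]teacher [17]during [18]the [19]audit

The marked gap is inside the relative clause, the subject of "vanished".
Its filler is the head noun "chef" (via "who"), at word 4.
(The other dependency links word 1 to a gap after word 11.)

4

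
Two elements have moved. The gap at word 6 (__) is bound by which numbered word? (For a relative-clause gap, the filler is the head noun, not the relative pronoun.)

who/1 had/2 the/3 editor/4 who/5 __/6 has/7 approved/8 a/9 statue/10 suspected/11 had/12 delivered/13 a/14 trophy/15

4

The marked gap is inside the relative clause, the subject of "approved".
Its filler is the head noun "editor" (via "who"), at word 4.
(The other dependency links word 1 to a gap after word 11.)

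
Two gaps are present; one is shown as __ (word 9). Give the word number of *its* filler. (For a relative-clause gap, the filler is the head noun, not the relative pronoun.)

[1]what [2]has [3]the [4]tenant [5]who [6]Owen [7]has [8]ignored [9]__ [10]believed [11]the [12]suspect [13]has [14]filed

4

The marked gap is inside the relative clause, the direct object of "ignored".
Its filler is the head noun "tenant" (via "who"), at word 4.
(The other dependency links word 1 to a gap after word 14.)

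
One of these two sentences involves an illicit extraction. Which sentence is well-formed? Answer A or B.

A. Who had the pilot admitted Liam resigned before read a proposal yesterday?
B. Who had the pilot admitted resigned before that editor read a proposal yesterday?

B

In A, the wh-phrase is extracted from inside an adjunct island (introduced by "before"), which blocks movement.
In B, the extraction path crosses only that-complement boundaries, which are transparent.
So B is grammatical.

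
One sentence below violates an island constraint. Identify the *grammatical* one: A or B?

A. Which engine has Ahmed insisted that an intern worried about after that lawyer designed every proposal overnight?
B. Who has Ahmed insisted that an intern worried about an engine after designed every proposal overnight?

In B, the wh-phrase is extracted from inside an adjunct island (introduced by "after"), which blocks movement.
In A, the extraction path crosses only that-complement boundaries, which are transparent.
So A is grammatical.

A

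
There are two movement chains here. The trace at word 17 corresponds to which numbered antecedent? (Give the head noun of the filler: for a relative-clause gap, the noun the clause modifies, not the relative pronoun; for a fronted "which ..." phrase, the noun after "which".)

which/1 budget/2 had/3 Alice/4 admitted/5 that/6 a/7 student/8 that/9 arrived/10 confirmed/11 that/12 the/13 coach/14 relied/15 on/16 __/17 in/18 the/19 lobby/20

2

The marked gap is the object of the preposition "on" of "relied".
Its filler is the fronted wh-phrase "which budget", at word 2.
(The other dependency links word 8 to a gap after word 9.)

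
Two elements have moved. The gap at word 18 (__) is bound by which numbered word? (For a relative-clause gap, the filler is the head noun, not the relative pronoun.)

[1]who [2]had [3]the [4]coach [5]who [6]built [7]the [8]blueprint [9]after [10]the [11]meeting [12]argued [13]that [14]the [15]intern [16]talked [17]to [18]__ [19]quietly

The marked gap is the object of the preposition "to" of "talked".
Its filler is the fronted wh-phrase "who", at word 1.
(The other dependency links word 4 to a gap after word 5.)

1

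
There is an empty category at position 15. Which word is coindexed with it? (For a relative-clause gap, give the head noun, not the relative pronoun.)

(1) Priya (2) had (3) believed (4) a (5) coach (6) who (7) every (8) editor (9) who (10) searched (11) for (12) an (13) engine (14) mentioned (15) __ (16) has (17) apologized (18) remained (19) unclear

The gap at 15 is the subject of "apologized", inside a relative clause.
The relative pronoun is "who" (word 6); it is bound by the head noun immediately before it.
Its filler is the head noun "coach", at word 5.

5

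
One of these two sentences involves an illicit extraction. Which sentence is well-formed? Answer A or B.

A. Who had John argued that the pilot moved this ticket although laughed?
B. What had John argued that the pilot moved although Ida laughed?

B

In A, the wh-phrase is extracted from inside an adjunct island (introduced by "although"), which blocks movement.
In B, the extraction path crosses only that-complement boundaries, which are transparent.
So B is grammatical.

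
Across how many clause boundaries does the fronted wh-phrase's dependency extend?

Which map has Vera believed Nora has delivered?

"which map" is extracted from the object of "delivered".
Boundaries crossed, outermost first: [Ø] — 1 in total.

1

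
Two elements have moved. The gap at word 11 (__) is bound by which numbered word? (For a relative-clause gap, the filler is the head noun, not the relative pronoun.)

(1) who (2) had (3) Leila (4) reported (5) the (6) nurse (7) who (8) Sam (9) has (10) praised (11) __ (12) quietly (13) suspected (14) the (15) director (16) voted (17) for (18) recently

6

The marked gap is inside the relative clause, the direct object of "praised".
Its filler is the head noun "nurse" (via "who"), at word 6.
(The other dependency links word 1 to a gap after word 17.)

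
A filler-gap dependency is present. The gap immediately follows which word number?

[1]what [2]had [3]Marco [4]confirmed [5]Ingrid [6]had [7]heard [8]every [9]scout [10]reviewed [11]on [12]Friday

10

The displaced element is "what" (word 1).
It is linked across 2 clause boundaries (Ø → Ø).
It functions as the direct object of "reviewed", so the gap sits immediately after word 10 ("reviewed").
Base order: Marco had confirmed Ingrid had heard every scout reviewed what on Friday.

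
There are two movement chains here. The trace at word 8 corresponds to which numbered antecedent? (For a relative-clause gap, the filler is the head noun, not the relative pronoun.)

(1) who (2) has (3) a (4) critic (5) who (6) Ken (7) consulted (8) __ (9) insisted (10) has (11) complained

4

The marked gap is inside the relative clause, the direct object of "consulted".
Its filler is the head noun "critic" (via "who"), at word 4.
(The other dependency links word 1 to a gap after word 9.)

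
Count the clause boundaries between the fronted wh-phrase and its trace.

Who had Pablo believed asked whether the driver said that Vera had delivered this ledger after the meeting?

1

"who" is extracted from the subject of "asked".
Boundaries crossed, outermost first: [Ø] — 1 in total.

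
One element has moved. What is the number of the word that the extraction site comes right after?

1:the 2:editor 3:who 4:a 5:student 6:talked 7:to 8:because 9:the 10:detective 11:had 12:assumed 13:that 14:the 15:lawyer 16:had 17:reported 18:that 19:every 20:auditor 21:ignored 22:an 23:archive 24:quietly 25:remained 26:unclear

The displaced element is "the editor" (word 2).
It functions as the object of the preposition "to" of "talked", so the gap sits immediately after word 7 ("to").
Base order: A student talked to the editor because the detective had assumed that the lawyer had reported that every auditor ignored an archive quietly.

7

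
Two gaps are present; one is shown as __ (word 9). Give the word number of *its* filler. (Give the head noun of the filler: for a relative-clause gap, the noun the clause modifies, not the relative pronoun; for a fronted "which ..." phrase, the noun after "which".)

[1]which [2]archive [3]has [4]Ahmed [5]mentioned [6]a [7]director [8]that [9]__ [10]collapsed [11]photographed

7

The marked gap is inside the relative clause, the subject of "collapsed".
Its filler is the head noun "director" (via "that"), at word 7.
(The other dependency links word 2 to a gap after word 11.)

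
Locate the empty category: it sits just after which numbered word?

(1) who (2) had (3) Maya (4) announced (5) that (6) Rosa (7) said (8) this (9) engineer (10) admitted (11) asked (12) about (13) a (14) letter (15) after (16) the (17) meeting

The displaced element is "who" (word 1).
It is linked across 3 clause boundaries (that → Ø → Ø).
It functions as the subject of "asked", so the gap sits immediately after word 10 ("admitted").
Base order: Maya had announced that Rosa said this engineer admitted who asked about a letter after the meeting.

10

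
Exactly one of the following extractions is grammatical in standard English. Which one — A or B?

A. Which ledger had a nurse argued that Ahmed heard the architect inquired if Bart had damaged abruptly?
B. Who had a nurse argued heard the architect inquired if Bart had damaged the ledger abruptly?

B

In A, the wh-phrase is extracted from inside a wh-island (introduced by "if"), which blocks movement.
In B, the extraction path crosses only that-complement boundaries, which are transparent.
So B is grammatical.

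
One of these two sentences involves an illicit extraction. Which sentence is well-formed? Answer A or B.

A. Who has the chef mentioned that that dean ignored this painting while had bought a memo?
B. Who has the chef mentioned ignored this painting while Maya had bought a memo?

In A, the wh-phrase is extracted from inside an adjunct island (introduced by "while"), which blocks movement.
In B, the extraction path crosses only that-complement boundaries, which are transparent.
So B is grammatical.

B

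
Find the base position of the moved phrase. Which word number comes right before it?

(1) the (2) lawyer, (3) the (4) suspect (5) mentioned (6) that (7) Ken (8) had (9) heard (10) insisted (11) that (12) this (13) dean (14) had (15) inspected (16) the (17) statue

The displaced element is "the lawyer" (word 2).
It is linked across 2 clause boundaries (that → Ø).
It functions as the subject of "insisted", so the gap sits immediately after word 9 ("heard").
Base order: The suspect mentioned that Ken had heard that the lawyer insisted that this dean had inspected the statue.

9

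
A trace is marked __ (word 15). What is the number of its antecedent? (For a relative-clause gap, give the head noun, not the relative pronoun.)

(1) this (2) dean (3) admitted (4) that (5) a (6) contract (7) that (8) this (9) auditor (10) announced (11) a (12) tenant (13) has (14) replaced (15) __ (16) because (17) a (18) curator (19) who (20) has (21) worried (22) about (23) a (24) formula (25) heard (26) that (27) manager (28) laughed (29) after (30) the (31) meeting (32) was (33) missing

The gap at 15 is the object of "replaced", inside a relative clause.
The relative pronoun is "that" (word 7); it is bound by the head noun immediately before it.
Its filler is the head noun "contract", at word 6.

6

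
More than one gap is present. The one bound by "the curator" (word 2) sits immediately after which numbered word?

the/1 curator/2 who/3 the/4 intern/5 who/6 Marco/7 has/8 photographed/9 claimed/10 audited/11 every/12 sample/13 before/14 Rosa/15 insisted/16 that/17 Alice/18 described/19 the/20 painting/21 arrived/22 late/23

The displaced element is "the curator" (word 2).
It is linked across 1 clause boundary (Ø).
It functions as the subject of "audited", so the gap sits immediately after word 10 ("claimed").
Base order: The intern who Marco has photographed claimed that the curator audited every sample before Rosa insisted that Alice described the painting.

10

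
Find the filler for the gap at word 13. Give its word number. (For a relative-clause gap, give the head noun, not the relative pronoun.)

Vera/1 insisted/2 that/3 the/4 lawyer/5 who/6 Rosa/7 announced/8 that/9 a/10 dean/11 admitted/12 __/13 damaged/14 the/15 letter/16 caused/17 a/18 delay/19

The gap at 13 is the subject of "damaged", inside a relative clause.
The relative pronoun is "who" (word 6); it is bound by the head noun immediately before it.
Its filler is the head noun "lawyer", at word 5.

5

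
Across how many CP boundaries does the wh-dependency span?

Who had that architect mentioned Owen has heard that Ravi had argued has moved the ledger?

"who" is extracted from the subject of "moved".
Boundaries crossed, outermost first: [Ø], [that], [Ø] — 3 in total.

3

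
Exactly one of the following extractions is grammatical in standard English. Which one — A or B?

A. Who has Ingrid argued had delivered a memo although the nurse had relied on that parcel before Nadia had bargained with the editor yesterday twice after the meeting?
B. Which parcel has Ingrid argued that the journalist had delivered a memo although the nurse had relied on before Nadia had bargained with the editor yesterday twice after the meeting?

In B, the wh-phrase is extracted from inside an adjunct island (introduced by "although"), which blocks movement.
In A, the extraction path crosses only that-complement boundaries, which are transparent.
So A is grammatical.

A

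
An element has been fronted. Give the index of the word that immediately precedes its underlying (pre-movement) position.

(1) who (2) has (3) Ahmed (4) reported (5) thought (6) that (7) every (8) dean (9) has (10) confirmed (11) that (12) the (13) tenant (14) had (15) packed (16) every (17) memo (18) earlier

The displaced element is "who" (word 1).
It is linked across 1 clause boundary (Ø).
It functions as the subject of "thought", so the gap sits immediately after word 4 ("reported").
Base order: Ahmed has reported that who thought that every dean has confirmed that the tenant had packed every memo earlier.

4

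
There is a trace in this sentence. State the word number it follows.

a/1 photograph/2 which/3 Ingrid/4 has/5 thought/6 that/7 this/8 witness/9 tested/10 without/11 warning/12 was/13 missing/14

10

The displaced element is "a photograph" (word 2).
It is linked across 1 clause boundary (that).
It functions as the direct object of "tested", so the gap sits immediately after word 10 ("tested").
Base order: Ingrid has thought that this witness tested a photograph without warning.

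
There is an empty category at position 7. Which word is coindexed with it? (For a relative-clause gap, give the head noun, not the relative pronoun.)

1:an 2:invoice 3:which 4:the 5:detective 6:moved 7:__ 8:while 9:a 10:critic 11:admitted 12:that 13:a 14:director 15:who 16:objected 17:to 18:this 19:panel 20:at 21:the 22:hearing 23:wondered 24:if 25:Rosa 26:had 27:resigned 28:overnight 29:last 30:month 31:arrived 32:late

2

The gap at 7 is the object of "moved", inside a relative clause.
The relative pronoun is "which" (word 3); it is bound by the head noun immediately before it.
Its filler is the head noun "invoice", at word 2.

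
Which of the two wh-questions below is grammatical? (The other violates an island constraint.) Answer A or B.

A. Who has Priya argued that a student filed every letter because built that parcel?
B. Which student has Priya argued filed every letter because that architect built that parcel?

B

In A, the wh-phrase is extracted from inside an adjunct island (introduced by "because"), which blocks movement.
In B, the extraction path crosses only that-complement boundaries, which are transparent.
So B is grammatical.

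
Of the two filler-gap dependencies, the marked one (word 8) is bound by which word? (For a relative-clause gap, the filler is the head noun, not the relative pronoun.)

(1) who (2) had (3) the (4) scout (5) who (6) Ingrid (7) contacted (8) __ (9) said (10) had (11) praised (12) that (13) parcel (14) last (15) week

4

The marked gap is inside the relative clause, the direct object of "contacted".
Its filler is the head noun "scout" (via "who"), at word 4.
(The other dependency links word 1 to a gap after word 9.)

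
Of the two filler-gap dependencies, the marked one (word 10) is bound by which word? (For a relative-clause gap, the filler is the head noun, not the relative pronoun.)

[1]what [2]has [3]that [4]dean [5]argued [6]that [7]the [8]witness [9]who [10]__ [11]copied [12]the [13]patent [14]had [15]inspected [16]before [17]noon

8

The marked gap is inside the relative clause, the subject of "copied".
Its filler is the head noun "witness" (via "who"), at word 8.
(The other dependency links word 1 to a gap after word 15.)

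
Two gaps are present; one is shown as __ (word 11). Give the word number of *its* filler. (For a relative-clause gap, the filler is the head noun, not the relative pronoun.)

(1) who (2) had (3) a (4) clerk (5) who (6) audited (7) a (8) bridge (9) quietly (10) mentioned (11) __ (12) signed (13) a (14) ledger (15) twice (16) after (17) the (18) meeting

The marked gap is the subject of "signed".
Its filler is the fronted wh-phrase "who", at word 1.
(The other dependency links word 4 to a gap after word 5.)

1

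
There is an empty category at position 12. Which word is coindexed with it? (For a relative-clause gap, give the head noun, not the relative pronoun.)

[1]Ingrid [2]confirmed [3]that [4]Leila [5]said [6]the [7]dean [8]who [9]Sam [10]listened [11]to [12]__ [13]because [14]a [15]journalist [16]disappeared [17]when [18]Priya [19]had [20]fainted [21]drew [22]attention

7

The gap at 12 is the prepositional object of "listened", inside a relative clause.
The relative pronoun is "who" (word 8); it is bound by the head noun immediately before it.
Its filler is the head noun "dean", at word 7.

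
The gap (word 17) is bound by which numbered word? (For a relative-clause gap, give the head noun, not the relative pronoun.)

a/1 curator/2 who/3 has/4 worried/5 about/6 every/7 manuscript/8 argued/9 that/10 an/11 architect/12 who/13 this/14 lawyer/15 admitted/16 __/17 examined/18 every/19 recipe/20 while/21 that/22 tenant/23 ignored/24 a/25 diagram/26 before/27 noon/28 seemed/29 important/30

The gap at 17 is the subject of "examined", inside a relative clause.
The relative pronoun is "who" (word 13); it is bound by the head noun immediately before it.
Its filler is the head noun "architect", at word 12.

12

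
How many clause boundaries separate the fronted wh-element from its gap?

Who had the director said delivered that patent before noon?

1

"who" is extracted from the subject of "delivered".
Boundaries crossed, outermost first: [Ø] — 1 in total.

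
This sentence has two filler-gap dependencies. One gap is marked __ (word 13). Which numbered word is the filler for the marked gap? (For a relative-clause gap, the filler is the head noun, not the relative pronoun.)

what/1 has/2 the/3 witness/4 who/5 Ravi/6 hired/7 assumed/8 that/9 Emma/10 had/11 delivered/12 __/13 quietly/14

The marked gap is the direct object of "delivered".
Its filler is the fronted wh-phrase "what", at word 1.
(The other dependency links word 4 to a gap after word 7.)

1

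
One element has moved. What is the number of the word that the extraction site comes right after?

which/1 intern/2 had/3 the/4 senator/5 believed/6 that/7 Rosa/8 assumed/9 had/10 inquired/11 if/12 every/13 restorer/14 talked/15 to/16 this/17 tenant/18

9

The displaced element is "which intern" (word 2).
It is linked across 2 clause boundaries (that → Ø).
It functions as the subject of "inquired", so the gap sits immediately after word 9 ("assumed").
Base order: The senator had believed that Rosa assumed which intern had inquired if every restorer talked to this tenant.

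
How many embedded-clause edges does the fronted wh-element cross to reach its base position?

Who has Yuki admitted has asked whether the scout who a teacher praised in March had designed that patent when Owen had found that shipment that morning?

"who" is extracted from the subject of "asked".
Boundaries crossed, outermost first: [Ø] — 1 in total.

1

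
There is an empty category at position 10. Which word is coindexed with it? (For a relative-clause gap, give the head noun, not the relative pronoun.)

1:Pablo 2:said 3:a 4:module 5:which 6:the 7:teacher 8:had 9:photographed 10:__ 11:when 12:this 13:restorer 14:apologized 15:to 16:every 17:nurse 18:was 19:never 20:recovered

The gap at 10 is the object of "photographed", inside a relative clause.
The relative pronoun is "which" (word 5); it is bound by the head noun immediately before it.
Its filler is the head noun "module", at word 4.

4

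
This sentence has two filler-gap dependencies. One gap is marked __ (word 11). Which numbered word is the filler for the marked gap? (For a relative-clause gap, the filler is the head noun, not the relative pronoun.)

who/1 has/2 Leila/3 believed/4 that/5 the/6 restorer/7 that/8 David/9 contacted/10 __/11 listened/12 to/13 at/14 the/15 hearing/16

7

The marked gap is inside the relative clause, the direct object of "contacted".
Its filler is the head noun "restorer" (via "that"), at word 7.
(The other dependency links word 1 to a gap after word 13.)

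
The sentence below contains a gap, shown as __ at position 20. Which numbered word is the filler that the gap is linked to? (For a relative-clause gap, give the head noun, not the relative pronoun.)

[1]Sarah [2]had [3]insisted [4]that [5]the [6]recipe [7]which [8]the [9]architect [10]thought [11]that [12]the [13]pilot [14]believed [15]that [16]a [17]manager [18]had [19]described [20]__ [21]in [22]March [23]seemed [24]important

The gap at 20 is the object of "described", inside a relative clause.
The relative pronoun is "which" (word 7); it is bound by the head noun immediately before it.
Its filler is the head noun "recipe", at word 6.

6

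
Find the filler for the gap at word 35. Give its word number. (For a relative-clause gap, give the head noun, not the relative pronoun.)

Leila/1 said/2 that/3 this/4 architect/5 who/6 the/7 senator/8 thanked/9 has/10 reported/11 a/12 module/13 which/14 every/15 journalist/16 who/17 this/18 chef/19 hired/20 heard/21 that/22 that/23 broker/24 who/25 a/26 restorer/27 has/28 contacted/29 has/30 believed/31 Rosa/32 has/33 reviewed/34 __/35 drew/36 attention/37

13

The gap at 35 is the object of "reviewed", inside a relative clause.
The relative pronoun is "which" (word 14); it is bound by the head noun immediately before it.
Its filler is the head noun "module", at word 13.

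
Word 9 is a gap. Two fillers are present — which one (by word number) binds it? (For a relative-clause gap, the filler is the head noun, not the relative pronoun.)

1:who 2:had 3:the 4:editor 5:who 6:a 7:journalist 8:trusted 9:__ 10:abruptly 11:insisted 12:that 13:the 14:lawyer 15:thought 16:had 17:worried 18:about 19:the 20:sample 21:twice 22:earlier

The marked gap is inside the relative clause, the direct object of "trusted".
Its filler is the head noun "editor" (via "who"), at word 4.
(The other dependency links word 1 to a gap after word 15.)

4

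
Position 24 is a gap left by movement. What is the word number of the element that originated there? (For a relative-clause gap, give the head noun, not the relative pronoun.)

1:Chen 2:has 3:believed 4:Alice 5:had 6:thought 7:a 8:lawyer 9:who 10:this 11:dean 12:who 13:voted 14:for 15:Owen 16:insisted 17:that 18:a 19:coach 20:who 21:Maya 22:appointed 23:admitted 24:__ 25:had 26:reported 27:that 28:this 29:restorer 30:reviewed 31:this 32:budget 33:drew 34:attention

8

The gap at 24 is the subject of "reported", inside a relative clause.
The relative pronoun is "who" (word 9); it is bound by the head noun immediately before it.
Its filler is the head noun "lawyer", at word 8.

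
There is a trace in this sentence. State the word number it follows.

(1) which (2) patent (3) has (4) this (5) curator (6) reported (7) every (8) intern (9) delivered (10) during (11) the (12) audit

The displaced element is "which patent" (word 2).
It is linked across 1 clause boundary (Ø).
It functions as the direct object of "delivered", so the gap sits immediately after word 9 ("delivered").
Base order: This curator has reported every intern delivered which patent during the audit.

9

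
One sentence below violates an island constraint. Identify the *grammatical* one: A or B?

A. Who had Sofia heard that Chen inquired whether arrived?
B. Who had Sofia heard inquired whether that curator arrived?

In A, the wh-phrase is extracted from inside a wh-island (introduced by "whether"), which blocks movement.
In B, the extraction path crosses only that-complement boundaries, which are transparent.
So B is grammatical.

B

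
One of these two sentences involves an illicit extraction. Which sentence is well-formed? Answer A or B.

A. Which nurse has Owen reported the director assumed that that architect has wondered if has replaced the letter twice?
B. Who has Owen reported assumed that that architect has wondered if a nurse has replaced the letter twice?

B

In A, the wh-phrase is extracted from inside a wh-island (introduced by "if"), which blocks movement.
In B, the extraction path crosses only that-complement boundaries, which are transparent.
So B is grammatical.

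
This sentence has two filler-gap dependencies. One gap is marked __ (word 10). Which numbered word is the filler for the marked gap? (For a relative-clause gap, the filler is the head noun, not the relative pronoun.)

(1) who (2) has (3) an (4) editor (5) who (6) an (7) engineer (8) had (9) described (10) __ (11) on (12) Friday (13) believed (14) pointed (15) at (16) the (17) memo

The marked gap is inside the relative clause, the direct object of "described".
Its filler is the head noun "editor" (via "who"), at word 4.
(The other dependency links word 1 to a gap after word 13.)

4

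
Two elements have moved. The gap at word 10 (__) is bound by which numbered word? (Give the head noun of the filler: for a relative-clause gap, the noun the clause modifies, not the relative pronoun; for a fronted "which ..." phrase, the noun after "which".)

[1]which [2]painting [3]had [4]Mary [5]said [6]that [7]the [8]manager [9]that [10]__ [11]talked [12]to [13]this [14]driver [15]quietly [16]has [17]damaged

The marked gap is inside the relative clause, the subject of "talked".
Its filler is the head noun "manager" (via "that"), at word 8.
(The other dependency links word 2 to a gap after word 17.)

8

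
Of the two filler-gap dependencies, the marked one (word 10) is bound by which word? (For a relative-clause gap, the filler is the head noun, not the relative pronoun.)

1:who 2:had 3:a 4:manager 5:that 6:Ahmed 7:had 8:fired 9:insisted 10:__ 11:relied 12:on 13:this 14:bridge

The marked gap is the subject of "relied".
Its filler is the fronted wh-phrase "who", at word 1.
(The other dependency links word 4 to a gap after word 8.)

1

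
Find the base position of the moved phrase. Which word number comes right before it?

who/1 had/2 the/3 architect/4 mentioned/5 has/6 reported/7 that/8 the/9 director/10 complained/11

The displaced element is "who" (word 1).
It is linked across 1 clause boundary (Ø).
It functions as the subject of "reported", so the gap sits immediately after word 5 ("mentioned").
Base order: The architect had mentioned who has reported that the director complained.

5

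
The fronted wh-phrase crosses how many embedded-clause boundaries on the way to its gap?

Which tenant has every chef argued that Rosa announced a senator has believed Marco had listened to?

3

"which tenant" is extracted from the PP object of "listened".
Boundaries crossed, outermost first: [that], [Ø], [Ø] — 3 in total.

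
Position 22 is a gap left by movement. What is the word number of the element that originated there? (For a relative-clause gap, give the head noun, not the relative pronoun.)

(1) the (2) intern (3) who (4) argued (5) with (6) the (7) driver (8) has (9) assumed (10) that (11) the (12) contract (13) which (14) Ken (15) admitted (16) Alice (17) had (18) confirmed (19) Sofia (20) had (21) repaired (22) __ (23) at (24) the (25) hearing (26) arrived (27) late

12

The gap at 22 is the object of "repaired", inside a relative clause.
The relative pronoun is "which" (word 13); it is bound by the head noun immediately before it.
Its filler is the head noun "contract", at word 12.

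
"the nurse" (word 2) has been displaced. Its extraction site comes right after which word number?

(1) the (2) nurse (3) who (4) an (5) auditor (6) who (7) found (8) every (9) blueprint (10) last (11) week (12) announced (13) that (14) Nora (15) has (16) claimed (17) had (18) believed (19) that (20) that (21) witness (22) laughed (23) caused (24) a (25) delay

16

The displaced element is "the nurse" (word 2).
It is linked across 2 clause boundaries (that → Ø).
It functions as the subject of "believed", so the gap sits immediately after word 16 ("claimed").
Base order: An auditor who found every blueprint last week announced that Nora has claimed that the nurse had believed that that witness laughed.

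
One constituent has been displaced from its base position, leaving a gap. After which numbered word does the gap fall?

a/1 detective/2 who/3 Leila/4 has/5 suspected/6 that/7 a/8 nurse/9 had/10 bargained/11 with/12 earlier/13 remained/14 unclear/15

12

The displaced element is "a detective" (word 2).
It is linked across 1 clause boundary (that).
It functions as the object of the preposition "with" of "bargained", so the gap sits immediately after word 12 ("with").
Base order: Leila has suspected that a nurse had bargained with a detective earlier.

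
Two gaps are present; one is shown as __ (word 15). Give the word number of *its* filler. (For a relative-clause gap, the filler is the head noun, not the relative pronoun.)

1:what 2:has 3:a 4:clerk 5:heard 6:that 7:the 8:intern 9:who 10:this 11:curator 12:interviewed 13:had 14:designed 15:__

The marked gap is the direct object of "designed".
Its filler is the fronted wh-phrase "what", at word 1.
(The other dependency links word 8 to a gap after word 12.)

1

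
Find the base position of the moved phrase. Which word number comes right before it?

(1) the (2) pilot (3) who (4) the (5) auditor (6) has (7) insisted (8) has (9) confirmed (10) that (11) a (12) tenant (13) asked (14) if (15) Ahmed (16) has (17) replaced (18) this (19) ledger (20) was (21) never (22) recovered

7

The displaced element is "the pilot" (word 2).
It is linked across 1 clause boundary (Ø).
It functions as the subject of "confirmed", so the gap sits immediately after word 7 ("insisted").
Base order: The auditor has insisted that the pilot has confirmed that a tenant asked if Ahmed has replaced this ledger.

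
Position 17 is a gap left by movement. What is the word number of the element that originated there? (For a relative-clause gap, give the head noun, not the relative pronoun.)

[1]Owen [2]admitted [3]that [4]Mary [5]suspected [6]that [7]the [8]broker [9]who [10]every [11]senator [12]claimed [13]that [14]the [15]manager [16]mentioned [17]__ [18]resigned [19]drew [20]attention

8

The gap at 17 is the subject of "resigned", inside a relative clause.
The relative pronoun is "who" (word 9); it is bound by the head noun immediately before it.
Its filler is the head noun "broker", at word 8.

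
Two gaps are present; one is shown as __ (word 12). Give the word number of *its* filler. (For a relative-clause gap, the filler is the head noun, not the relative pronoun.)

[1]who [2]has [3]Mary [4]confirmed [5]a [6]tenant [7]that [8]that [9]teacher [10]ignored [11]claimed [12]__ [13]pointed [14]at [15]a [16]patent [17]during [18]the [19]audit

1

The marked gap is the subject of "pointed".
Its filler is the fronted wh-phrase "who", at word 1.
(The other dependency links word 6 to a gap after word 10.)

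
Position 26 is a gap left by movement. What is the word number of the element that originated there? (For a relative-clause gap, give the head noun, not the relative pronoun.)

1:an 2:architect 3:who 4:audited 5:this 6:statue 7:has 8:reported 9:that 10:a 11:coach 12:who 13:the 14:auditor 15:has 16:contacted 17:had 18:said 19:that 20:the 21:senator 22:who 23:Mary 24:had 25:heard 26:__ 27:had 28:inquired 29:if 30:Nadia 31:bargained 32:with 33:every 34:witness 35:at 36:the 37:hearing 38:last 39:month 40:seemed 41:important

The gap at 26 is the subject of "inquired", inside a relative clause.
The relative pronoun is "who" (word 22); it is bound by the head noun immediately before it.
Its filler is the head noun "senator", at word 21.

21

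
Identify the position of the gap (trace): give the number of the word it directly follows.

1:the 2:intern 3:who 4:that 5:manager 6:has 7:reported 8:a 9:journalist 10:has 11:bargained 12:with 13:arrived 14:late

12

The displaced element is "the intern" (word 2).
It is linked across 1 clause boundary (Ø).
It functions as the object of the preposition "with" of "bargained", so the gap sits immediately after word 12 ("with").
Base order: That manager has reported a journalist has bargained with the intern.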